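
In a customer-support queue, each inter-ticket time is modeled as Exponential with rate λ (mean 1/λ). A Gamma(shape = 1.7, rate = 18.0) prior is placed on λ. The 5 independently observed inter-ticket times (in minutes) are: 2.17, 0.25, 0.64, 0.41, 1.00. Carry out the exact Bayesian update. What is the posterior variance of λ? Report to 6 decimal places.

With a Gamma(shape α, rate β) prior on the exponential rate λ, the posterior after n observations with total T = Σxᵢ is Gamma(α+n, β+T).
Sum of observations T = 4.47 minutes; n = 5.
Posterior: Gamma(1.7+5, 18.0+4.47) = Gamma(6.7, 22.47).
Var = α/β² = 0.013270.

0.013270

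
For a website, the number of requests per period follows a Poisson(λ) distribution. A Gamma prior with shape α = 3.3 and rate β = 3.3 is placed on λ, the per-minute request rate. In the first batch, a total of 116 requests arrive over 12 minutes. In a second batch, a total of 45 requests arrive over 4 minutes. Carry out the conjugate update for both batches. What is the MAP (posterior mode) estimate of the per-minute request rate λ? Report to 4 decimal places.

With a Gamma(shape α, rate β) prior, the Poisson likelihood is conjugate: the posterior is Gamma(α + ΣXᵢ, β + n).
After batch 1: Gamma(α+S, β+n) = Gamma(3.3+116, 3.3+12) = Gamma(119.3, 15.3).
After batch 2: Gamma(α+S, β+n) = Gamma(119.3+45, 15.3+4) = Gamma(164.3, 19.3).
Mode of Gamma(α,β) for α≥1 is (α−1)/β = 163.3/19.3 = 8.4611.

8.4611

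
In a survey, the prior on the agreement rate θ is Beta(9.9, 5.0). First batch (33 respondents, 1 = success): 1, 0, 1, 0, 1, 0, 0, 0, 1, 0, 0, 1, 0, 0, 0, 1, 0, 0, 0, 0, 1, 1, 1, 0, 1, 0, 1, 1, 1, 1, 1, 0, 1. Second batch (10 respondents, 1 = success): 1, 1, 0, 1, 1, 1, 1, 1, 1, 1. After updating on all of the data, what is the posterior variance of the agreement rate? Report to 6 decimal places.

0.004065

The Beta prior is conjugate to a Binomial/Bernoulli likelihood; the update adds successes to α and failures to β.
After batch 1: Beta(9.9+16, 5.0+17) = Beta(25.9, 22.0).
After batch 2: Beta(25.9+9, 22.0+1) = Beta(34.9, 23.0).
Var = αβ/((α+β)²(α+β+1)) = 34.9·23.0/(57.9²·58.9) = 0.004065.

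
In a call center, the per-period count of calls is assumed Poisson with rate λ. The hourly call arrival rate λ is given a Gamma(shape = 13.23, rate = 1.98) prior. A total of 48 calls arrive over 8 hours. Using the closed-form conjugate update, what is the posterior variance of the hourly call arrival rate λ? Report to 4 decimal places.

With a Gamma(shape α, rate β) prior, the Poisson likelihood is conjugate: the posterior is Gamma(α + ΣXᵢ, β + n).
Posterior: Gamma(α+S, β+n) = Gamma(13.23+48, 1.98+8) = Gamma(61.23, 9.98).
Var = α/β² = 61.23/9.98² = 0.6148.

0.6148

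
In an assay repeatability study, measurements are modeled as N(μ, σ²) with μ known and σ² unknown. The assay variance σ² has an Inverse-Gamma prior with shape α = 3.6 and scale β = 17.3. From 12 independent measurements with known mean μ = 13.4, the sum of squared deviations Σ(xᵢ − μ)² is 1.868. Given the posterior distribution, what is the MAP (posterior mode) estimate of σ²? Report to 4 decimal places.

1.7202

With known mean μ and an Inverse-Gamma(α, β) prior on σ², the Normal likelihood is conjugate: posterior is Inv-Gamma(α + n/2, β + Σ(xᵢ−μ)²/2).
Posterior: Inv-Gamma(3.6 + 12/2, 17.3 + 1.868/2) = Inv-Gamma(9.60, 18.2340).
Mode = β/(α+1) = 18.2340/10.60 = 1.7202.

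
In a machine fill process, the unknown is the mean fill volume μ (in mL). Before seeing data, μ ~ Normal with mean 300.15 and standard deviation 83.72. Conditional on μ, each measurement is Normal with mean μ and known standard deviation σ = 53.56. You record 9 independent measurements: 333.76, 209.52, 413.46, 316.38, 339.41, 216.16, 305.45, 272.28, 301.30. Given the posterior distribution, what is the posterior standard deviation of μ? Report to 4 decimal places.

17.4607

For Normal data with known variance σ², a Normal(μ₀, σ₀²) prior on μ is conjugate. Posterior precision = 1/σ₀² + n/σ²; posterior mean is the precision-weighted average of μ₀ and x̄.
σ₀² = 83.72² = 7009.0384, σ² = 53.56² = 2868.6736; σ² + n·σ₀² = 2868.6736 + 9·7009.0384 = 65950.0192.
Posterior precision = 1/σ₀² + n/σ² = 1/7009.0384 + 9/2868.6736 = (σ² + n·σ₀²)/(σ₀²σ²) = 65950.0192/(7009.0384·2868.6736); posterior variance σₙ² = σ₀²σ²/(σ² + n·σ₀²) = 7009.0384·2868.6736/65950.0192 = 304.876991.
Posterior SD = √σₙ² = √(7009.0384·2868.6736/65950.0192) = 17.4607.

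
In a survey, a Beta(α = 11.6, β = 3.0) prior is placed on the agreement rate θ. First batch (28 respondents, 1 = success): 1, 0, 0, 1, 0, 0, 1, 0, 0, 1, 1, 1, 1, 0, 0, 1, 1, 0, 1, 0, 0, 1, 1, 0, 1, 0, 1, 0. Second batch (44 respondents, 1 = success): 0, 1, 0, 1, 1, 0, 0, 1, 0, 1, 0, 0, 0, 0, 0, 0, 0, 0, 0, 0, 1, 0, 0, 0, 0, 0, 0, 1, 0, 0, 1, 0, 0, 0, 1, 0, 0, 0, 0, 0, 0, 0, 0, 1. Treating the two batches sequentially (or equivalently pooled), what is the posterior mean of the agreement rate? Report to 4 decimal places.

The Beta prior is conjugate to a Binomial/Bernoulli likelihood; the update adds successes to α and failures to β.
After batch 1: Beta(11.6+14, 3.0+14) = Beta(25.6, 17.0).
After batch 2: Beta(25.6+10, 17.0+34) = Beta(35.6, 51.0).
Posterior mean = α/(α+β) = 35.6/86.6 = 0.4111.

0.4111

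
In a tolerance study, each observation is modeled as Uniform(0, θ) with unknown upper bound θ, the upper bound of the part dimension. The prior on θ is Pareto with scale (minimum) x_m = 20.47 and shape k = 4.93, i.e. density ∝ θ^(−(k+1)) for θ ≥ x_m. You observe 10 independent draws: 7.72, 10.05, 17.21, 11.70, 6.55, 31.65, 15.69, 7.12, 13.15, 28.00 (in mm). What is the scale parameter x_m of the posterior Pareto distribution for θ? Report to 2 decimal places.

31.65

A Pareto(scale x_m, shape k) prior on the upper bound θ of Uniform(0, θ) is conjugate: posterior is Pareto(max(x_m, max xᵢ), k + n).
Sample maximum = 31.65; prior scale x_m = 20.47 → posterior scale = max = 31.65.
Posterior shape = 4.93 + 10 = 14.93.
Posterior scale x_m = 31.65.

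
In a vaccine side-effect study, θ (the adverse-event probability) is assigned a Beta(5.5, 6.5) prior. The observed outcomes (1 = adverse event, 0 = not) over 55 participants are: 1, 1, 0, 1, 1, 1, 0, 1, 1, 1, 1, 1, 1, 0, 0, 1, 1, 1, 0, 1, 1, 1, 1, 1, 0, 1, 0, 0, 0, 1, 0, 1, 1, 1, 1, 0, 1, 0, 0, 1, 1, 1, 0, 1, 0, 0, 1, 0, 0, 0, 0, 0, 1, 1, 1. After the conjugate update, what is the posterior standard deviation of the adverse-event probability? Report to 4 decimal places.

The Beta prior is conjugate to a Binomial/Bernoulli likelihood; the update adds successes to α and failures to β.
Posterior: Beta(α+k, β+n−k) = Beta(5.5+34, 6.5+21) = Beta(39.5, 27.5).
Var = αβ/((α+β)²(α+β+1)) = 39.5·27.5/(67.0²·68.0) = 0.00355854; SD = √0.00355854 = 0.0597.

0.0597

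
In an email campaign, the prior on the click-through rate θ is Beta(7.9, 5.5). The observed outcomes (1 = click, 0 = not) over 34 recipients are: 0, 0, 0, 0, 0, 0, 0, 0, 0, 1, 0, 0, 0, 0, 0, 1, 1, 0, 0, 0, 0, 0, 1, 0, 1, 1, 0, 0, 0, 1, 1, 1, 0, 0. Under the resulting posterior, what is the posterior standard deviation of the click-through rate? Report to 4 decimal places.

The Beta prior is conjugate to a Binomial/Bernoulli likelihood; the update adds successes to α and failures to β.
Posterior: Beta(α+k, β+n−k) = Beta(7.9+9, 5.5+25) = Beta(16.9, 30.5).
Var = αβ/((α+β)²(α+β+1)) = 16.9·30.5/(47.4²·48.4) = 0.00474007; SD = √0.00474007 = 0.0688.

0.0688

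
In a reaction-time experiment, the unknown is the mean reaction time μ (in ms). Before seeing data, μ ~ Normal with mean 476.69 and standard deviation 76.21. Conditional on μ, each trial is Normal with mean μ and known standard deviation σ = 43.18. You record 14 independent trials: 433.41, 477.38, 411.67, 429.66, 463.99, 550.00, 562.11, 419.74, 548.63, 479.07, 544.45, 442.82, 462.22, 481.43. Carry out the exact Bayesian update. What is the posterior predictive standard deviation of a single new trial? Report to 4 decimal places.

44.6621

For Normal data with known variance σ², a Normal(μ₀, σ₀²) prior on μ is conjugate. Posterior precision = 1/σ₀² + n/σ²; posterior mean is the precision-weighted average of μ₀ and x̄.
σ₀² = 76.21² = 5807.9641, σ² = 43.18² = 1864.5124; σ² + n·σ₀² = 1864.5124 + 14·5807.9641 = 83176.0098.
Posterior precision = 1/σ₀² + n/σ² = 1/5807.9641 + 14/1864.5124 = (σ² + n·σ₀²)/(σ₀²σ²) = 83176.0098/(5807.9641·1864.5124); posterior variance σₙ² = σ₀²σ²/(σ² + n·σ₀²) = 5807.9641·1864.5124/83176.0098 = 130.194044.
Predictive variance for one new observation = σₙ² + σ² = 5807.9641·1864.5124/83176.0098 + 1864.5124 = σ²·(σ₀² + 83176.0098)/83176.0098 = 1864.5124·88983.9739/83176.0098 = 1994.706444; SD = √(1864.5124·88983.9739/83176.0098) = 44.6621.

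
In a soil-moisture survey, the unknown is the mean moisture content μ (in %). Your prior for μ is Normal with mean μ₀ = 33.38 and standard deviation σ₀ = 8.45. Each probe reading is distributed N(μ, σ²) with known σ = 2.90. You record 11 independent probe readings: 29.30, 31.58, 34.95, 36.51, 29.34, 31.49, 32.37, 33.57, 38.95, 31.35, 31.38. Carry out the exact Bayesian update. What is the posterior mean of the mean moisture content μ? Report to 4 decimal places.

For Normal data with known variance σ², a Normal(μ₀, σ₀²) prior on μ is conjugate. Posterior precision = 1/σ₀² + n/σ²; posterior mean is the precision-weighted average of μ₀ and x̄.
Σxᵢ = 29.30 + 31.58 + 34.95 + 36.51 + 29.34 + 31.49 + 32.37 + 33.57 + 38.95 + 31.35 + 31.38 = 360.79, so n·x̄ = 360.79.
σ₀² = 8.45² = 71.4025, σ² = 2.90² = 8.41; σ² + n·σ₀² = 8.41 + 11·71.4025 = 793.8375.
Posterior mean = (μ₀/σ₀² + n·x̄/σ²)/(1/σ₀² + n/σ²) = (σ²·μ₀ + σ₀²·n·x̄)/(σ² + n·σ₀²) = (8.41·33.38 + 71.4025·360.79)/793.8375 = 26042.033775/793.8375 = 32.8052.

32.8052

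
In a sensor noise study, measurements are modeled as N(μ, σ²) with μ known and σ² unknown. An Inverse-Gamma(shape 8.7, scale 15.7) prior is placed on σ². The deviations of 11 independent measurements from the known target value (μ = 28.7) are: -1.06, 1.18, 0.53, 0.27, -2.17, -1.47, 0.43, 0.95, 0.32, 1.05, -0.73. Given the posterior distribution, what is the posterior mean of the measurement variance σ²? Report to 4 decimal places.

With known mean μ and an Inverse-Gamma(α, β) prior on σ², the Normal likelihood is conjugate: posterior is Inv-Gamma(α + n/2, β + Σ(xᵢ−μ)²/2).
Σ(xᵢ−μ)² = (-1.06)² + (1.18)² + (0.53)² + (0.27)² + (-2.17)² + (-1.47)² + (0.43)² + (0.95)² + (0.32)² + (1.05)² + (-0.73)² = 12.5648.
Posterior: Inv-Gamma(8.7 + 11/2, 15.7 + 12.5648/2) = Inv-Gamma(14.20, 21.98240).
E[σ²|data] = β/(α−1) = 21.98240/13.20 = 1.6653.

1.6653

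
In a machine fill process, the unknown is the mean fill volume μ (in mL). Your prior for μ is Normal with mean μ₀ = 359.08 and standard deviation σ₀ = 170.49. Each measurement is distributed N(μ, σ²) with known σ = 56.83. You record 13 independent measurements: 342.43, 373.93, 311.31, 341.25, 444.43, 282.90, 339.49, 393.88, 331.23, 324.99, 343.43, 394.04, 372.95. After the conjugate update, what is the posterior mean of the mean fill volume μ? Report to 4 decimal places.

353.6053

For Normal data with known variance σ², a Normal(μ₀, σ₀²) prior on μ is conjugate. Posterior precision = 1/σ₀² + n/σ²; posterior mean is the precision-weighted average of μ₀ and x̄.
Σxᵢ = 342.43 + 373.93 + 311.31 + 341.25 + 444.43 + 282.90 + 339.49 + 393.88 + 331.23 + 324.99 + 343.43 + 394.04 + 372.95 = 4596.26, so n·x̄ = 4596.26.
σ₀² = 170.49² = 29066.8401, σ² = 56.83² = 3229.6489; σ² + n·σ₀² = 3229.6489 + 13·29066.8401 = 381098.5702.
Posterior mean = (μ₀/σ₀² + n·x̄/σ²)/(1/σ₀² + n/σ²) = (σ²·μ₀ + σ₀²·n·x̄)/(σ² + n·σ₀²) = (3229.6489·359.08 + 29066.8401·4596.26)/381098.5702 = 134758456.805038/381098.5702 = 353.6053.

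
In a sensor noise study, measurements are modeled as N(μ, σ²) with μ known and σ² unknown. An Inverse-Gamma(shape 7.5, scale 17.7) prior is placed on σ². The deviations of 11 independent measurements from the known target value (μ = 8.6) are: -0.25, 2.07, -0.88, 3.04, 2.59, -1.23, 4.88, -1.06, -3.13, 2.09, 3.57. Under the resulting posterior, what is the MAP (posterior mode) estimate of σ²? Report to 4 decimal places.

With known mean μ and an Inverse-Gamma(α, β) prior on σ², the Normal likelihood is conjugate: posterior is Inv-Gamma(α + n/2, β + Σ(xᵢ−μ)²/2).
Σ(xᵢ−μ)² = (-0.25)² + (2.07)² + (-0.88)² + (3.04)² + (2.59)² + (-1.23)² + (4.88)² + (-1.06)² + (-3.13)² + (2.09)² + (3.57)² = 74.4323.
Posterior: Inv-Gamma(7.5 + 11/2, 17.7 + 74.4323/2) = Inv-Gamma(13.00, 54.91615).
Mode = β/(α+1) = 54.91615/14.00 = 3.9226.

3.9226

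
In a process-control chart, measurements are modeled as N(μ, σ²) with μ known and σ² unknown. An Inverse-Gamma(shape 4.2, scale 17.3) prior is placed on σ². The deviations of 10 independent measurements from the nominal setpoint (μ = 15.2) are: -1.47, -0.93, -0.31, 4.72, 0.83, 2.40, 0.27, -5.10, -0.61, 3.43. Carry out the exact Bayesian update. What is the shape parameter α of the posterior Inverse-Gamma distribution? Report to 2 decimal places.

With known mean μ and an Inverse-Gamma(α, β) prior on σ², the Normal likelihood is conjugate: posterior is Inv-Gamma(α + n/2, β + Σ(xᵢ−μ)²/2).
Σ(xᵢ−μ)² = (-1.47)² + (-0.93)² + (-0.31)² + (4.72)² + (0.83)² + (2.40)² + (0.27)² + (-5.10)² + (-0.61)² + (3.43)² = 70.0691.
Posterior: Inv-Gamma(4.2 + 10/2, 17.3 + 70.0691/2) = Inv-Gamma(9.20, 52.33455).
Posterior α = 9.20.

9.20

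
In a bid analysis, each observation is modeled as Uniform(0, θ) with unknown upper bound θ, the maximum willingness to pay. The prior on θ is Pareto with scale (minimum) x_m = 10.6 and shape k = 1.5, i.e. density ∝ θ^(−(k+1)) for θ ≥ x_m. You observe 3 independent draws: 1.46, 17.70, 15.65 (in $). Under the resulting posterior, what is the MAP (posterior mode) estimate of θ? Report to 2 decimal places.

A Pareto(scale x_m, shape k) prior on the upper bound θ of Uniform(0, θ) is conjugate: posterior is Pareto(max(x_m, max xᵢ), k + n).
Sample maximum = 17.70; prior scale x_m = 10.6 → posterior scale = max = 17.70.
Posterior shape = 1.5 + 3 = 4.5.
The Pareto density is decreasing on [x_m, ∞), so the mode is x_m = 17.70.

17.70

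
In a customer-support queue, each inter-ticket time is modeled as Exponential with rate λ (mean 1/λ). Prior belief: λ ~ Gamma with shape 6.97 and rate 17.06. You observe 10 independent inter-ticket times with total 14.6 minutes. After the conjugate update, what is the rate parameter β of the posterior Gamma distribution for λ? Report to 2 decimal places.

With a Gamma(shape α, rate β) prior on the exponential rate λ, the posterior after n observations with total T = Σxᵢ is Gamma(α+n, β+T).
Posterior: Gamma(6.97+10, 17.06+14.6) = Gamma(16.97, 31.66).
Posterior β = 31.66.

31.66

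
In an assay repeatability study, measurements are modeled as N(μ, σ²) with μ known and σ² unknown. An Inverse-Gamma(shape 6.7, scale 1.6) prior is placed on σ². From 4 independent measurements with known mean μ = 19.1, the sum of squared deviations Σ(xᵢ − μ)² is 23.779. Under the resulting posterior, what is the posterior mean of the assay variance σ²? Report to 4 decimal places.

With known mean μ and an Inverse-Gamma(α, β) prior on σ², the Normal likelihood is conjugate: posterior is Inv-Gamma(α + n/2, β + Σ(xᵢ−μ)²/2).
Posterior: Inv-Gamma(6.7 + 4/2, 1.6 + 23.779/2) = Inv-Gamma(8.70, 13.4895).
E[σ²|data] = β/(α−1) = 13.4895/7.70 = 1.7519.

1.7519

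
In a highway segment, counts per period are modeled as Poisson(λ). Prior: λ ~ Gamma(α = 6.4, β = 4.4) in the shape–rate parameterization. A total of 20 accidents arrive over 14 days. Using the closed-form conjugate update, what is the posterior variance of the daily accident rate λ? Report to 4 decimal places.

With a Gamma(shape α, rate β) prior, the Poisson likelihood is conjugate: the posterior is Gamma(α + ΣXᵢ, β + n).
Posterior: Gamma(α+S, β+n) = Gamma(6.4+20, 4.4+14) = Gamma(26.4, 18.4).
Var = α/β² = 26.4/18.4² = 0.0780.

0.0780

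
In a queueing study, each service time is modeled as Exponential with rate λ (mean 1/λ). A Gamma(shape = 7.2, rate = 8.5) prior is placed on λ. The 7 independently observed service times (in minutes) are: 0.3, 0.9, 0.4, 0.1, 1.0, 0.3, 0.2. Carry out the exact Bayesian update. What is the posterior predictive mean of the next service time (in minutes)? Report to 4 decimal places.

0.8864

With a Gamma(shape α, rate β) prior on the exponential rate λ, the posterior after n observations with total T = Σxᵢ is Gamma(α+n, β+T).
Sum of observations T = 3.2 minutes; n = 7.
Posterior: Gamma(7.2+7, 8.5+3.2) = Gamma(14.2, 11.7).
The predictive distribution for the next observation is Lomax; its mean is β/(α−1) = 11.7/13.2 = 0.8864.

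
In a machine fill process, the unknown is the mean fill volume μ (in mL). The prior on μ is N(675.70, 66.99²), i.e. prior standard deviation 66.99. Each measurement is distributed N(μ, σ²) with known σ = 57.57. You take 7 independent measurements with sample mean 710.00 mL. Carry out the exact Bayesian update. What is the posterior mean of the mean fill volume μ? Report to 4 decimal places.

For Normal data with known variance σ², a Normal(μ₀, σ₀²) prior on μ is conjugate. Posterior precision = 1/σ₀² + n/σ²; posterior mean is the precision-weighted average of μ₀ and x̄.
n·x̄ = 7·710.00 = 4970.
σ₀² = 66.99² = 4487.6601, σ² = 57.57² = 3314.3049; σ² + n·σ₀² = 3314.3049 + 7·4487.6601 = 34727.9256.
Posterior mean = (μ₀/σ₀² + n·x̄/σ²)/(1/σ₀² + n/σ²) = (σ²·μ₀ + σ₀²·n·x̄)/(σ² + n·σ₀²) = (3314.3049·675.70 + 4487.6601·4970)/34727.9256 = 24543146.51793/34727.9256 = 706.7265.

706.7265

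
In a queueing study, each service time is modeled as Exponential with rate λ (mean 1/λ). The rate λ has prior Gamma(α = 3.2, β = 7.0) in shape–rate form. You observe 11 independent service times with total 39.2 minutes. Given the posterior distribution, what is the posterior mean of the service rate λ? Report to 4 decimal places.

With a Gamma(shape α, rate β) prior on the exponential rate λ, the posterior after n observations with total T = Σxᵢ is Gamma(α+n, β+T).
Posterior: Gamma(3.2+11, 7.0+39.2) = Gamma(14.2, 46.2).
Posterior mean of λ = α/β = 14.2/46.2 = 0.3074.

0.3074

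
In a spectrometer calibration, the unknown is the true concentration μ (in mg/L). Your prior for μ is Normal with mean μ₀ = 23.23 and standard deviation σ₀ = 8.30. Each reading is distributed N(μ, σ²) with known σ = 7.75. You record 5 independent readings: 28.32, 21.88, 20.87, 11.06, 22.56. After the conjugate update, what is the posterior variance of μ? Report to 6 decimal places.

10.228870

For Normal data with known variance σ², a Normal(μ₀, σ₀²) prior on μ is conjugate. Posterior precision = 1/σ₀² + n/σ²; posterior mean is the precision-weighted average of μ₀ and x̄.
σ₀² = 8.30² = 68.89, σ² = 7.75² = 60.0625; σ² + n·σ₀² = 60.0625 + 5·68.89 = 404.5125.
Posterior precision = 1/σ₀² + n/σ² = 1/68.89 + 5/60.0625 = (σ² + n·σ₀²)/(σ₀²σ²) = 404.5125/(68.89·60.0625); posterior variance σₙ² = σ₀²σ²/(σ² + n·σ₀²) = 68.89·60.0625/404.5125 = 10.228870.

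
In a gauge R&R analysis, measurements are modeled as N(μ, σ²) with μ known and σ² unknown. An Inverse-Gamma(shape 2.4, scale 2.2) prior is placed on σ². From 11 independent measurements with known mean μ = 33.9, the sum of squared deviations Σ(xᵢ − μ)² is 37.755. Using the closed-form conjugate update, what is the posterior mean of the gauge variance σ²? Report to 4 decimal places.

3.0547

With known mean μ and an Inverse-Gamma(α, β) prior on σ², the Normal likelihood is conjugate: posterior is Inv-Gamma(α + n/2, β + Σ(xᵢ−μ)²/2).
Posterior: Inv-Gamma(2.4 + 11/2, 2.2 + 37.755/2) = Inv-Gamma(7.90, 21.0775).
E[σ²|data] = β/(α−1) = 21.0775/6.90 = 3.0547.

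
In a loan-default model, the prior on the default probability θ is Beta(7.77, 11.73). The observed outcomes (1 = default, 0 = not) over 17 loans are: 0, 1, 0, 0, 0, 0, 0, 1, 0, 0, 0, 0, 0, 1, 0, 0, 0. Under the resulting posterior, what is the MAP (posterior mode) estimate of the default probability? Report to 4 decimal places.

The Beta prior is conjugate to a Binomial/Bernoulli likelihood; the update adds successes to α and failures to β.
Posterior: Beta(α+k, β+n−k) = Beta(7.77+3, 11.73+14) = Beta(10.77, 25.73).
Mode of Beta(a,b) for a,b>1 is (a−1)/(a+b−2) = 9.77/34.50 = 0.2832.

0.2832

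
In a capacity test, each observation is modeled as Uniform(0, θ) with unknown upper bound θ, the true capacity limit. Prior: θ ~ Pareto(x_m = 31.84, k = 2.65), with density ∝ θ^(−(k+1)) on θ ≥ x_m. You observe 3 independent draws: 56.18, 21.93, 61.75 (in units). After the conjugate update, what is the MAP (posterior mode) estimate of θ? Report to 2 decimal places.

61.75

A Pareto(scale x_m, shape k) prior on the upper bound θ of Uniform(0, θ) is conjugate: posterior is Pareto(max(x_m, max xᵢ), k + n).
Sample maximum = 61.75; prior scale x_m = 31.84 → posterior scale = max = 61.75.
Posterior shape = 2.65 + 3 = 5.65.
The Pareto density is decreasing on [x_m, ∞), so the mode is x_m = 61.75.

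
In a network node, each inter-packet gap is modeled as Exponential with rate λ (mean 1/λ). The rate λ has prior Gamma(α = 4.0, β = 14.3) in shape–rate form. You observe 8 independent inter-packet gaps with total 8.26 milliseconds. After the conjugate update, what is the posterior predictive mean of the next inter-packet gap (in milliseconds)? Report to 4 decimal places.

2.0509

With a Gamma(shape α, rate β) prior on the exponential rate λ, the posterior after n observations with total T = Σxᵢ is Gamma(α+n, β+T).
Posterior: Gamma(4.0+8, 14.3+8.26) = Gamma(12.0, 22.56).
The predictive distribution for the next observation is Lomax; its mean is β/(α−1) = 22.56/11.0 = 2.0509.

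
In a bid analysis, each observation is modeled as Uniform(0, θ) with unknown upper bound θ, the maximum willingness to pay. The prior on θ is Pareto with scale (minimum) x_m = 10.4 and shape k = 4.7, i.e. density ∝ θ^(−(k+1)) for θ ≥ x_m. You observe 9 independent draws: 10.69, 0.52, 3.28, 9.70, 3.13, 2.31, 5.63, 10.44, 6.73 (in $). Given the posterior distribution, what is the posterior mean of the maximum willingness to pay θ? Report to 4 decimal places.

A Pareto(scale x_m, shape k) prior on the upper bound θ of Uniform(0, θ) is conjugate: posterior is Pareto(max(x_m, max xᵢ), k + n).
Sample maximum = 10.69; prior scale x_m = 10.4 → posterior scale = max = 10.69.
Posterior shape = 4.7 + 9 = 13.7.
E[θ|data] = k·x_m/(k−1) = 13.7·10.69/12.7 = 11.5317.

11.5317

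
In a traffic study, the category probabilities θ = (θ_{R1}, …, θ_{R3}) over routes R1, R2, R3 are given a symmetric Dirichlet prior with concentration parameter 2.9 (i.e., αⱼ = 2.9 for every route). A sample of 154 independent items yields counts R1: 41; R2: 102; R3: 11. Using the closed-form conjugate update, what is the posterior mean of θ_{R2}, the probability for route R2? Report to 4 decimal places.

The Dirichlet prior is conjugate to the Multinomial likelihood: each posterior αⱼ = prior αⱼ + observed count nⱼ.
Posterior concentration: (43.9, 104.9, 13.9), total = 162.7.
E[θ_{R2}|data] = α_{R2}/Σα = 104.9/162.7 = 0.6447.

0.6447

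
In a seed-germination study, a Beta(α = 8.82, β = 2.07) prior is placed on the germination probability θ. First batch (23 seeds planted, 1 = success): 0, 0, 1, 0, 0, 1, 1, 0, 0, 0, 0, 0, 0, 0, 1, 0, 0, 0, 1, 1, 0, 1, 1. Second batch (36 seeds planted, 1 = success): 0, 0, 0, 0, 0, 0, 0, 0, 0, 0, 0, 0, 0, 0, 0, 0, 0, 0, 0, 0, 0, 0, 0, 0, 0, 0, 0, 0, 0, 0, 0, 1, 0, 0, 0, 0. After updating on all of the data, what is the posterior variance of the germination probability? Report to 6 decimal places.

0.002680

The Beta prior is conjugate to a Binomial/Bernoulli likelihood; the update adds successes to α and failures to β.
After batch 1: Beta(8.82+8, 2.07+15) = Beta(16.82, 17.07).
After batch 2: Beta(16.82+1, 17.07+35) = Beta(17.82, 52.07).
Var = αβ/((α+β)²(α+β+1)) = 17.82·52.07/(69.89²·70.89) = 0.002680.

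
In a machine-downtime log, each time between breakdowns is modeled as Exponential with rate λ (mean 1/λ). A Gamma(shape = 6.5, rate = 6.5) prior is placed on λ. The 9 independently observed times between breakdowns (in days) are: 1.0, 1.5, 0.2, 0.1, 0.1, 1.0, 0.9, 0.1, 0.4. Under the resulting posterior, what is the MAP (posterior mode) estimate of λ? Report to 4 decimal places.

1.2288

With a Gamma(shape α, rate β) prior on the exponential rate λ, the posterior after n observations with total T = Σxᵢ is Gamma(α+n, β+T).
Sum of observations T = 5.3 days; n = 9.
Posterior: Gamma(6.5+9, 6.5+5.3) = Gamma(15.5, 11.8).
Mode = (α−1)/β = 1.2288.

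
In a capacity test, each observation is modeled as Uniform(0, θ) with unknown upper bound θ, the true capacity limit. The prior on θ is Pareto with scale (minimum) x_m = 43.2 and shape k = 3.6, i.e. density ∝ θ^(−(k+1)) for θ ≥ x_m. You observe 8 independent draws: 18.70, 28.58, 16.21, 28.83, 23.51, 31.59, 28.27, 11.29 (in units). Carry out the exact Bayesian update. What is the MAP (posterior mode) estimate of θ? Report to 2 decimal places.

43.20

A Pareto(scale x_m, shape k) prior on the upper bound θ of Uniform(0, θ) is conjugate: posterior is Pareto(max(x_m, max xᵢ), k + n).
Sample maximum = 31.59; prior scale x_m = 43.2 → posterior scale = max = 43.20.
Posterior shape = 3.6 + 8 = 11.6.
The Pareto density is decreasing on [x_m, ∞), so the mode is x_m = 43.20.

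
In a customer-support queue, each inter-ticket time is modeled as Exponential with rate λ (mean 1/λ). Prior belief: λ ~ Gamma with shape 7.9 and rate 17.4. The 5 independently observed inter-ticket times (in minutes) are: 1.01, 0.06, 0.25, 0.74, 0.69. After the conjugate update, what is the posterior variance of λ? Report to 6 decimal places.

With a Gamma(shape α, rate β) prior on the exponential rate λ, the posterior after n observations with total T = Σxᵢ is Gamma(α+n, β+T).
Sum of observations T = 2.75 minutes; n = 5.
Posterior: Gamma(7.9+5, 17.4+2.75) = Gamma(12.9, 20.15).
Var = α/β² = 0.031772.

0.031772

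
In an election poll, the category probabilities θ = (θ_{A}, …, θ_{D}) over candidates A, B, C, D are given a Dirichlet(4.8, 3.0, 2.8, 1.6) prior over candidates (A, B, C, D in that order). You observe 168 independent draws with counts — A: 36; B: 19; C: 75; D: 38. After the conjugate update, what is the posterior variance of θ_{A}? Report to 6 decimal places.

The Dirichlet prior is conjugate to the Multinomial likelihood: each posterior αⱼ = prior αⱼ + observed count nⱼ.
Posterior concentration: (40.8, 22.0, 77.8, 39.6), total = 180.2.
Var[θ_j] = α_j(Σα−α_j)/((Σα)²(Σα+1)) = 40.8·139.4/(180.2²·181.2) = 0.000967.

0.000967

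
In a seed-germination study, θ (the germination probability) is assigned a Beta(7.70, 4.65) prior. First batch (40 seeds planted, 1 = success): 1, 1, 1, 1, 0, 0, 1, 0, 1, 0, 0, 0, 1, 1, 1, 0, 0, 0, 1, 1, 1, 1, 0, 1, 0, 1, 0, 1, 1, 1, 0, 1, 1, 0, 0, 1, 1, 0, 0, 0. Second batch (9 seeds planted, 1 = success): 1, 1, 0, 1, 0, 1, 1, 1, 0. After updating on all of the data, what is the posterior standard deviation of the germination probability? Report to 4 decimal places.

The Beta prior is conjugate to a Binomial/Bernoulli likelihood; the update adds successes to α and failures to β.
After batch 1: Beta(7.70+22, 4.65+18) = Beta(29.70, 22.65).
After batch 2: Beta(29.70+6, 22.65+3) = Beta(35.70, 25.65).
Var = αβ/((α+β)²(α+β+1)) = 35.70·25.65/(61.35²·62.35) = 0.00390202; SD = √0.00390202 = 0.0625.

0.0625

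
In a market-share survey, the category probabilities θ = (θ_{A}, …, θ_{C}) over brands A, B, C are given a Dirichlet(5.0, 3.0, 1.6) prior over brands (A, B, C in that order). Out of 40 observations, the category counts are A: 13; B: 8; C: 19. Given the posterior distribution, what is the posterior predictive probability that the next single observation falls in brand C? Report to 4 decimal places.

0.4153

The Dirichlet prior is conjugate to the Multinomial likelihood: each posterior αⱼ = prior αⱼ + observed count nⱼ.
Posterior concentration: (18.0, 11.0, 20.6), total = 49.6.
P(next = C | data) = α_{C}/Σα = 0.4153.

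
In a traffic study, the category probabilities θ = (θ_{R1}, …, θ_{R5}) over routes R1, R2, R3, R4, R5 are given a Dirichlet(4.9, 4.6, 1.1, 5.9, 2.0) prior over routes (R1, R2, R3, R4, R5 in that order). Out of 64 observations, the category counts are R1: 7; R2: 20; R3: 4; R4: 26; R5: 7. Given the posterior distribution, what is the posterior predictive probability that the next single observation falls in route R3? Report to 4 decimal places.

0.0618

The Dirichlet prior is conjugate to the Multinomial likelihood: each posterior αⱼ = prior αⱼ + observed count nⱼ.
Posterior concentration: (11.9, 24.6, 5.1, 31.9, 9.0), total = 82.5.
P(next = R3 | data) = α_{R3}/Σα = 0.0618.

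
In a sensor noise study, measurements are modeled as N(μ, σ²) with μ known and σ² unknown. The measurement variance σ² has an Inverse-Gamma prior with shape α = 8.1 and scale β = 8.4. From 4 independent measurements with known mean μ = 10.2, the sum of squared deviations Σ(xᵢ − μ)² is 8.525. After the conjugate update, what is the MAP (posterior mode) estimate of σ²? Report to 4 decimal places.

1.1408

With known mean μ and an Inverse-Gamma(α, β) prior on σ², the Normal likelihood is conjugate: posterior is Inv-Gamma(α + n/2, β + Σ(xᵢ−μ)²/2).
Posterior: Inv-Gamma(8.1 + 4/2, 8.4 + 8.525/2) = Inv-Gamma(10.10, 12.6625).
Mode = β/(α+1) = 12.6625/11.10 = 1.1408.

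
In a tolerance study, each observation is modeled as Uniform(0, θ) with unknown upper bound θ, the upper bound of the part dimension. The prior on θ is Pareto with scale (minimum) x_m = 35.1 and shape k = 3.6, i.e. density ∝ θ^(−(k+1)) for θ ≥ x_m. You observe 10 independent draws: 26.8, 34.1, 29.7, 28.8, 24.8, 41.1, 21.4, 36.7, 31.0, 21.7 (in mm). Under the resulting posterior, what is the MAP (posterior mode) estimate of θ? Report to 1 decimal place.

A Pareto(scale x_m, shape k) prior on the upper bound θ of Uniform(0, θ) is conjugate: posterior is Pareto(max(x_m, max xᵢ), k + n).
Sample maximum = 41.1; prior scale x_m = 35.1 → posterior scale = max = 41.1.
Posterior shape = 3.6 + 10 = 13.6.
The Pareto density is decreasing on [x_m, ∞), so the mode is x_m = 41.1.

41.1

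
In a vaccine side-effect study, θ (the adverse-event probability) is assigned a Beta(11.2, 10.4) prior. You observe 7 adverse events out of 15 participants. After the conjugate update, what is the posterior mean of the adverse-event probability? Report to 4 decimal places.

The Beta prior is conjugate to a Binomial/Bernoulli likelihood; the update adds successes to α and failures to β.
Posterior: Beta(α+k, β+n−k) = Beta(11.2+7, 10.4+8) = Beta(18.2, 18.4).
Posterior mean = α/(α+β) = 18.2/36.6 = 0.4973.

0.4973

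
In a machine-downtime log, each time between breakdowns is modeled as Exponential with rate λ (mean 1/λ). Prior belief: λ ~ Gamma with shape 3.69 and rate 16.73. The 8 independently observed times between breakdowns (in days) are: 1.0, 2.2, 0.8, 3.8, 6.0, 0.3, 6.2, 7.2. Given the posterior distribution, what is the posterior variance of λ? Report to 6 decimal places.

0.005976

With a Gamma(shape α, rate β) prior on the exponential rate λ, the posterior after n observations with total T = Σxᵢ is Gamma(α+n, β+T).
Sum of observations T = 27.5 days; n = 8.
Posterior: Gamma(3.69+8, 16.73+27.5) = Gamma(11.69, 44.23).
Var = α/β² = 0.005976.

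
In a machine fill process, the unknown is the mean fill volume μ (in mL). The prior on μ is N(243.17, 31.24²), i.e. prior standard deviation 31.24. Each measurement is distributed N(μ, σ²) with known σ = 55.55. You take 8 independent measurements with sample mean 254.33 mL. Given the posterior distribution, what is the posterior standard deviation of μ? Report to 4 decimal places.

16.6271

For Normal data with known variance σ², a Normal(μ₀, σ₀²) prior on μ is conjugate. Posterior precision = 1/σ₀² + n/σ²; posterior mean is the precision-weighted average of μ₀ and x̄.
σ₀² = 31.24² = 975.9376, σ² = 55.55² = 3085.8025; σ² + n·σ₀² = 3085.8025 + 8·975.9376 = 10893.3033.
Posterior precision = 1/σ₀² + n/σ² = 1/975.9376 + 8/3085.8025 = (σ² + n·σ₀²)/(σ₀²σ²) = 10893.3033/(975.9376·3085.8025); posterior variance σₙ² = σ₀²σ²/(σ² + n·σ₀²) = 975.9376·3085.8025/10893.3033 = 276.458904.
Posterior SD = √σₙ² = √(975.9376·3085.8025/10893.3033) = 16.6271.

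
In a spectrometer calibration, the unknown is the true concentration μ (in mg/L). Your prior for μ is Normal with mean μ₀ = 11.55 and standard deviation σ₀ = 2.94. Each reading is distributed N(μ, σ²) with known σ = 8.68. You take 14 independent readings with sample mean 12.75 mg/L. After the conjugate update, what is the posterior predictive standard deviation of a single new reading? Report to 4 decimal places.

8.8690

For Normal data with known variance σ², a Normal(μ₀, σ₀²) prior on μ is conjugate. Posterior precision = 1/σ₀² + n/σ²; posterior mean is the precision-weighted average of μ₀ and x̄.
σ₀² = 2.94² = 8.6436, σ² = 8.68² = 75.3424; σ² + n·σ₀² = 75.3424 + 14·8.6436 = 196.3528.
Posterior precision = 1/σ₀² + n/σ² = 1/8.6436 + 14/75.3424 = (σ² + n·σ₀²)/(σ₀²σ²) = 196.3528/(8.6436·75.3424); posterior variance σₙ² = σ₀²σ²/(σ² + n·σ₀²) = 8.6436·75.3424/196.3528 = 3.316630.
Predictive variance for one new observation = σₙ² + σ² = 8.6436·75.3424/196.3528 + 75.3424 = σ²·(σ₀² + 196.3528)/196.3528 = 75.3424·204.9964/196.3528 = 78.659030; SD = √(75.3424·204.9964/196.3528) = 8.8690.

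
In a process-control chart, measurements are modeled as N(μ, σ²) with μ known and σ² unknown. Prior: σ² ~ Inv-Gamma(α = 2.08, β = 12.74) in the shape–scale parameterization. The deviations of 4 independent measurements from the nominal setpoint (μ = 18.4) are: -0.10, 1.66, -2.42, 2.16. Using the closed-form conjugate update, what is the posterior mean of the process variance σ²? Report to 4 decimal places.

6.2934

With known mean μ and an Inverse-Gamma(α, β) prior on σ², the Normal likelihood is conjugate: posterior is Inv-Gamma(α + n/2, β + Σ(xᵢ−μ)²/2).
Σ(xᵢ−μ)² = (-0.10)² + (1.66)² + (-2.42)² + (2.16)² = 13.2876.
Posterior: Inv-Gamma(2.08 + 4/2, 12.74 + 13.2876/2) = Inv-Gamma(4.08, 19.38380).
E[σ²|data] = β/(α−1) = 19.38380/3.08 = 6.2934.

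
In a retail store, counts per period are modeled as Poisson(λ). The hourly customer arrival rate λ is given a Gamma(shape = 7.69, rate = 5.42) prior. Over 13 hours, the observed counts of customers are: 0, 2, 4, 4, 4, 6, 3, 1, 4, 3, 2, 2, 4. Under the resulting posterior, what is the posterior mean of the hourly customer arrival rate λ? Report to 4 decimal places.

2.5347

With a Gamma(shape α, rate β) prior, the Poisson likelihood is conjugate: the posterior is Gamma(α + ΣXᵢ, β + n).
Sum of counts S = 39 over n = 13 hours.
Posterior: Gamma(α+S, β+n) = Gamma(7.69+39, 5.42+13) = Gamma(46.69, 18.42).
Posterior mean = α/β = 46.69/18.42 = 2.5347.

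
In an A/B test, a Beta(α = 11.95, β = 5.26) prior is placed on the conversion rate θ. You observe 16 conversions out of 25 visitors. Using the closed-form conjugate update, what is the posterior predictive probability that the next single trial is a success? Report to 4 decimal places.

The Beta prior is conjugate to a Binomial/Bernoulli likelihood; the update adds successes to α and failures to β.
Posterior: Beta(α+k, β+n−k) = Beta(11.95+16, 5.26+9) = Beta(27.95, 14.26).
For a single future Bernoulli trial, P(success | data) = α/(α+β) = 0.6622.

0.6622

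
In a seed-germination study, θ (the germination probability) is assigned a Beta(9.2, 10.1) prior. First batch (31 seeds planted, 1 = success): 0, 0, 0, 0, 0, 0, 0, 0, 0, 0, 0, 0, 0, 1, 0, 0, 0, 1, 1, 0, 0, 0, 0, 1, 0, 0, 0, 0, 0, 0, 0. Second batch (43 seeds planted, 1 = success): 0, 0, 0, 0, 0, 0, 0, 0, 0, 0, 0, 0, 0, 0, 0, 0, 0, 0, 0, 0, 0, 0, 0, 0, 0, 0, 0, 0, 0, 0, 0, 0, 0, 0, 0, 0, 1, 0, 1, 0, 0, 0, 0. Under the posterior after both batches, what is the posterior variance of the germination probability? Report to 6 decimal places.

0.001446

The Beta prior is conjugate to a Binomial/Bernoulli likelihood; the update adds successes to α and failures to β.
After batch 1: Beta(9.2+4, 10.1+27) = Beta(13.2, 37.1).
After batch 2: Beta(13.2+2, 37.1+41) = Beta(15.2, 78.1).
Var = αβ/((α+β)²(α+β+1)) = 15.2·78.1/(93.3²·94.3) = 0.001446.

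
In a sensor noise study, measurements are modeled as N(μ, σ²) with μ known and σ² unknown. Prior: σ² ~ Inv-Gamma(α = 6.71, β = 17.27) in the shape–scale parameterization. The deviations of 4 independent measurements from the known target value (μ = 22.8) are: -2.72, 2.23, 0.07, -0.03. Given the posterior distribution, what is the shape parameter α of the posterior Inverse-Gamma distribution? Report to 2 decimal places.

8.71

With known mean μ and an Inverse-Gamma(α, β) prior on σ², the Normal likelihood is conjugate: posterior is Inv-Gamma(α + n/2, β + Σ(xᵢ−μ)²/2).
Σ(xᵢ−μ)² = (-2.72)² + (2.23)² + (0.07)² + (-0.03)² = 12.3771.
Posterior: Inv-Gamma(6.71 + 4/2, 17.27 + 12.3771/2) = Inv-Gamma(8.71, 23.45855).
Posterior α = 8.71.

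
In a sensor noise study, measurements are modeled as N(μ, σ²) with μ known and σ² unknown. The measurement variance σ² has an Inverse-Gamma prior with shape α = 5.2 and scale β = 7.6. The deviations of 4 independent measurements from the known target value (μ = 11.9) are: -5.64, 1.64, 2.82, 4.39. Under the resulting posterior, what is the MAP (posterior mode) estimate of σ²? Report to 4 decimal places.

With known mean μ and an Inverse-Gamma(α, β) prior on σ², the Normal likelihood is conjugate: posterior is Inv-Gamma(α + n/2, β + Σ(xᵢ−μ)²/2).
Σ(xᵢ−μ)² = (-5.64)² + (1.64)² + (2.82)² + (4.39)² = 61.7237.
Posterior: Inv-Gamma(5.2 + 4/2, 7.6 + 61.7237/2) = Inv-Gamma(7.20, 38.46185).
Mode = β/(α+1) = 38.46185/8.20 = 4.6905.

4.6905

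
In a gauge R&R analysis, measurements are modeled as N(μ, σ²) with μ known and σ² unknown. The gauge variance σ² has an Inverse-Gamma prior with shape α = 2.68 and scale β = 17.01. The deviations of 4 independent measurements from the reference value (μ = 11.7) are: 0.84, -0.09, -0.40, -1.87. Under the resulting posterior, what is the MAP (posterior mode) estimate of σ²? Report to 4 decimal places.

With known mean μ and an Inverse-Gamma(α, β) prior on σ², the Normal likelihood is conjugate: posterior is Inv-Gamma(α + n/2, β + Σ(xᵢ−μ)²/2).
Σ(xᵢ−μ)² = (0.84)² + (-0.09)² + (-0.40)² + (-1.87)² = 4.3706.
Posterior: Inv-Gamma(2.68 + 4/2, 17.01 + 4.3706/2) = Inv-Gamma(4.68, 19.19530).
Mode = β/(α+1) = 19.19530/5.68 = 3.3795.

3.3795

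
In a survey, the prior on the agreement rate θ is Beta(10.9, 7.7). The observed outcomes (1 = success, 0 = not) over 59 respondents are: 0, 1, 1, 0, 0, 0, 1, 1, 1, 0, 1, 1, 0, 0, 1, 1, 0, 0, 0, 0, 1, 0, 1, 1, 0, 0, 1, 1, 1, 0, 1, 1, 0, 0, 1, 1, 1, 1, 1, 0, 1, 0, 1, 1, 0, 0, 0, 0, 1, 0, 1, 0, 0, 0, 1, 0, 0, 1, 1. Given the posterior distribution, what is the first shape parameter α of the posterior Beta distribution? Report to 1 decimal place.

40.9

The Beta prior is conjugate to a Binomial/Bernoulli likelihood; the update adds successes to α and failures to β.
Posterior: Beta(α+k, β+n−k) = Beta(10.9+30, 7.7+29) = Beta(40.9, 36.7).
Posterior α = 40.9.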